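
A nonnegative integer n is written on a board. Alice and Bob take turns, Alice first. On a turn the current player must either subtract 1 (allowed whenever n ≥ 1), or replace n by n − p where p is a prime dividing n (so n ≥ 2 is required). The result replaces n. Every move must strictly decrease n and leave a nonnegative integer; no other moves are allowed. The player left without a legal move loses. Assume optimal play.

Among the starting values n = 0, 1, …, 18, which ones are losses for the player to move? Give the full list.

0, 4, 8, 12, 16

Work bottom-up. With no move the player to move loses. Otherwise the position is W if at least one move leads to an L position for the opponent, and L if every move leads to a W.
n=0: no move → L
n=1: reaches L-position 0 → W
n=2: reaches L-position 0 → W
n=3: reaches L-position 0 → W
n=4: only reaches 2(W), 3(W), all W → L
n=5: reaches L-position 0 → W
n=6: reaches L-position 4 → W
n=7: reaches L-position 0 → W
n=8: only reaches 6(W), 7(W), all W → L
n=9: reaches L-position 8 → W
n=10: reaches L-position 8 → W
n=11: reaches L-position 0 → W
n=12: only reaches 9(W), 10(W), 11(W), all W → L
n=13: reaches L-position 0 → W
n=14: reaches L-position 12 → W
n=15: reaches L-position 12 → W
n=16: only reaches 14(W), 15(W), all W → L
n=17: reaches L-position 0 → W
n=18: reaches L-position 16 → W
The losing starting values of n are exactly the entries labelled L in this table (5 of them).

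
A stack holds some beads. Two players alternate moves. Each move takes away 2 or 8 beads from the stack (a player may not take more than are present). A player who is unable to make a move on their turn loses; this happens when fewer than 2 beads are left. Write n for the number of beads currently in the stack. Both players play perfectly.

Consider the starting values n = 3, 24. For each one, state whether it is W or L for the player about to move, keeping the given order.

3: W, 24: L

Positions with no move are L. A position that does have a move is losing for the player to move precisely when every available move leads to a winning position for the opponent. Fill in the labels:
n=0: no move → L
n=1: no move → L
n=2: →0(L), so W
n=3: →1(L), so W
n=4: →2(W) only, which is W, so L
n=5: →3(W) only, which is W, so L
n=6: →4(L), so W
n=7: →5(L), so W
n=8: →0(L), so W
n=9: →1(L), so W
n=10: →8(W), 2(W) — all W, so L
n=11: →9(W), 3(W) — all W, so L
n=12: →10(L), so W
n=13: →11(L), so W
n=14: →12(W), 6(W) — all W, so L
n=15: →13(W), 7(W) — all W, so L
n=16: →14(L), so W
n=17: →15(L), so W
n=18: →10(L), so W
n=19: →11(L), so W
n=20: →18(W), 12(W) — all W, so L
n=21: →19(W), 13(W) — all W, so L
n=22: →20(L), so W
n=23: →21(L), so W
n=24: →22(W), 16(W) — all W, so L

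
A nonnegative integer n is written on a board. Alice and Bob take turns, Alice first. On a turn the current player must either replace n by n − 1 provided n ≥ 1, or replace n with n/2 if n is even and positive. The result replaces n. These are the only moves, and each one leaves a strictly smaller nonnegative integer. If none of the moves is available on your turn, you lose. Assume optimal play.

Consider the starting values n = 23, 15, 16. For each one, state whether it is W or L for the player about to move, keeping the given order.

Work bottom-up. With no move the player to move loses. Otherwise the position is W if at least one move leads to an L position for the opponent, and L if every move leads to a W.
n=0: no move → L
n=1: →0(L), so W
n=2: →1(W) only, which is W, so L
n=3: →2(L), so W
n=4: →2(L), so W
n=5: →4(W) only, which is W, so L
n=6: →5(L), so W
n=7: →6(W) only, which is W, so L
n=8: →7(L), so W
n=9: →8(W) only, which is W, so L
n=10: →5(L), so W
n=11: →10(W) only, which is W, so L
n=12: →11(L), so W
n=13: →12(W) only, which is W, so L
n=14: →7(L), so W
n=15: →14(W) only, which is W, so L
n=16: →15(L), so W
n=17: →16(W) only, which is W, so L
n=18: →9(L), so W
n=19: →18(W) only, which is W, so L
n=20: →19(L), so W
n=21: →20(W) only, which is W, so L
n=22: →11(L), so W
n=23: →22(W) only, which is W, so L

23: L, 15: L, 16: W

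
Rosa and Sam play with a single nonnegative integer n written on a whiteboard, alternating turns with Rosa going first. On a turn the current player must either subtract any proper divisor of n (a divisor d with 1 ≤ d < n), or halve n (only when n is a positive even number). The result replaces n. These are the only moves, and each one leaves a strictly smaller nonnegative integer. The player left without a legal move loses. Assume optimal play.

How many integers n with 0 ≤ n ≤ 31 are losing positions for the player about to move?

Build the W/L table. Terminal = L. A non-terminal position is W if it has a move to some L; otherwise it is L.
n=0: no move → L
n=1: no move → L
n=2: can move to 1, which is L ⇒ W
n=3: the only move is to 2(W), a W ⇒ L
n=4: can move to 3, which is L ⇒ W
n=5: the only move is to 4(W), a W ⇒ L
n=6: can move to 3, which is L ⇒ W
n=7: the only move is to 6(W), a W ⇒ L
n=8: can move to 7, which is L ⇒ W
n=9: moves to 6(W), 8(W); every one is W ⇒ L
n=10: can move to 5, which is L ⇒ W
n=11: the only move is to 10(W), a W ⇒ L
n=12: can move to 9, which is L ⇒ W
n=13: the only move is to 12(W), a W ⇒ L
n=14: can move to 7, which is L ⇒ W
n=15: moves to 10(W), 12(W), 14(W); every one is W ⇒ L
n=16: can move to 15, which is L ⇒ W
n=17: the only move is to 16(W), a W ⇒ L
n=18: can move to 9, which is L ⇒ W
n=19: the only move is to 18(W), a W ⇒ L
n=20: can move to 15, which is L ⇒ W
n=21: moves to 14(W), 18(W), 20(W); every one is W ⇒ L
n=22: can move to 11, which is L ⇒ W
n=23: the only move is to 22(W), a W ⇒ L
n=24: can move to 21, which is L ⇒ W
n=25: moves to 20(W), 24(W); every one is W ⇒ L
n=26: can move to 13, which is L ⇒ W
n=27: moves to 18(W), 24(W), 26(W); every one is W ⇒ L
n=28: can move to 21, which is L ⇒ W
n=29: the only move is to 28(W), a W ⇒ L
n=30: can move to 15, which is L ⇒ W
n=31: the only move is to 30(W), a W ⇒ L
L entries with 0 ≤ n ≤ 31: n = 0, 1, 3, 5, 7, 9, 11, 13, 15, 17, 19, 21, 23, 25, 27, 29, 31; that makes 17.

17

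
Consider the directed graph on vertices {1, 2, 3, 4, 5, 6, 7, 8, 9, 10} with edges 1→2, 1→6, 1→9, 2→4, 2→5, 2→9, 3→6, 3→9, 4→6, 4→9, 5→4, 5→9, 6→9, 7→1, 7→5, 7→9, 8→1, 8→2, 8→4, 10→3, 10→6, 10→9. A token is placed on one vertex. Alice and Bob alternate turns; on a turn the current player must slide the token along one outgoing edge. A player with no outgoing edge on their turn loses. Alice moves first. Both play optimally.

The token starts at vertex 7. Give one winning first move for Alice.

Use the standard recursion: the mover loses at a terminal position; elsewhere, the mover wins exactly when some move hands the opponent an L position.
Every edge goes from a vertex to one that appears earlier in the order 9, 6, 4, 5, 3, 2, 1, 10, 8, 7, so processing vertices in that order labels each vertex after all of its successors.
9: no outgoing edge → L
6: W (go to 9, an L position)
4: W (go to 9, an L position)
5: W (go to 9, an L position)
3: W (go to 9, an L position)
2: W (go to 9, an L position)
1: W (go to 9, an L position)
10: W (go to 9, an L position)
8: L (options 1(W), 2(W), 4(W) are all W)
7: W (go to 9, an L position)
From 7, the L positions reachable in one move are: 9.

Move to 9.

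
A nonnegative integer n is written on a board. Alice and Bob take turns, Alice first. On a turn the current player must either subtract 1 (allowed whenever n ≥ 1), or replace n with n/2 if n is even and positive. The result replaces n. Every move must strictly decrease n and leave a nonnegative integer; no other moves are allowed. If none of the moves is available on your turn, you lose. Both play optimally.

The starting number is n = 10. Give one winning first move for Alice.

Compute win/loss labels from the base case upward. A position with no move is L. Any other position is W if it can reach an L in one move, else L.
n=0: no move → L
n=1: can move to 0, which is L ⇒ W
n=2: the only move is to 1(W), a W ⇒ L
n=3: can move to 2, which is L ⇒ W
n=4: can move to 2, which is L ⇒ W
n=5: the only move is to 4(W), a W ⇒ L
n=6: can move to 5, which is L ⇒ W
n=7: the only move is to 6(W), a W ⇒ L
n=8: can move to 7, which is L ⇒ W
n=9: the only move is to 8(W), a W ⇒ L
n=10: can move to 5, which is L ⇒ W
From 10, the L positions reachable in one move are: 5, 9. Any move reaching one of these is winning.

Move to 5.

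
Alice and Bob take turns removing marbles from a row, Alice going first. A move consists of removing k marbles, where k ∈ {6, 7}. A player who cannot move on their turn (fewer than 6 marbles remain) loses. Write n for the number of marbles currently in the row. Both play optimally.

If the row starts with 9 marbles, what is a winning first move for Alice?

Label each position W (a win for the player to move) or L (a loss). A position with no legal move is L; any other position is W exactly when some move reaches an L, and L when every move reaches a W.
n=0: no move → L
n=1: no move → L
n=2: no move → L
n=3: no move → L
n=4: no move → L
n=5: no move → L
n=6: →0(L), so W
n=7: →1(L), so W
n=8: →2(L), so W
n=9: →3(L), so W
From 9, the L positions reachable in one move are: 3, 2. Any move reaching one of these is winning.

Remove 6, leaving 3.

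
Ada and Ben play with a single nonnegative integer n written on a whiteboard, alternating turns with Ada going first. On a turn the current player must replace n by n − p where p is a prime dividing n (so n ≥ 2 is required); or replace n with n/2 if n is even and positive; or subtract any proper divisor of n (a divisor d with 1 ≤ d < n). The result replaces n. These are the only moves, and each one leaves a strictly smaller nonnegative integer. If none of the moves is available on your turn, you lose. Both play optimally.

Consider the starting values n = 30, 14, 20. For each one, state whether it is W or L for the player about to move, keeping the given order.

Label each position W (a win for the player to move) or L (a loss). A position with no legal move is L; any other position is W exactly when some move reaches an L, and L when every move reaches a W.
n=0: no move → L
n=1: no move → L
n=2: W (go to 0, an L position)
n=3: W (go to 0, an L position)
n=4: L (options 2(W), 3(W) are all W)
n=5: W (go to 0, an L position)
n=6: W (go to 4, an L position)
n=7: W (go to 0, an L position)
n=8: W (go to 4, an L position)
n=9: L (options 6(W), 8(W) are all W)
n=10: W (go to 9, an L position)
n=11: W (go to 0, an L position)
n=12: W (go to 9, an L position)
n=13: W (go to 0, an L position)
n=14: L (options 7(W), 12(W), 13(W) are all W)
n=15: W (go to 14, an L position)
n=16: W (go to 14, an L position)
n=17: W (go to 0, an L position)
n=18: W (go to 9, an L position)
n=19: W (go to 0, an L position)
n=20: L (options 10(W), 15(W), 16(W), 18(W), 19(W) are all W)
n=21: W (go to 14, an L position)
n=22: W (go to 20, an L position)
n=23: W (go to 0, an L position)
n=24: W (go to 20, an L position)
n=25: W (go to 20, an L position)
n=26: L (options 13(W), 24(W), 25(W) are all W)
n=27: W (go to 26, an L position)
n=28: W (go to 14, an L position)
n=29: W (go to 0, an L position)
n=30: W (go to 20, an L position)

30: W, 14: L, 20: L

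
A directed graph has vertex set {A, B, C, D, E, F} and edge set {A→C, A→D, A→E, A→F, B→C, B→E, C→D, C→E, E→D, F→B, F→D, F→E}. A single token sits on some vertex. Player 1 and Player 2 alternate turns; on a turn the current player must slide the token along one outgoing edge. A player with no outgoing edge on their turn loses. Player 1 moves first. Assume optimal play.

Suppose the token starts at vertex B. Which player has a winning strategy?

Player 2 wins.

Positions with no move are L. A position that does have a move is losing for the player to move precisely when every available move leads to a winning position for the opponent. Fill in the labels:
Every edge goes from a vertex to one that appears earlier in the order D, E, C, B, F, A, so processing vertices in that order labels each vertex after all of its successors.
D: no outgoing edge → L
E: can move to D, which is L ⇒ W
C: can move to D, which is L ⇒ W
B: moves to C(W), E(W); every one is W ⇒ L
F: can move to B, which is L ⇒ W
A: can move to D, which is L ⇒ W
The starting position B is L: whatever Player 1 does, the opponent receives a W position.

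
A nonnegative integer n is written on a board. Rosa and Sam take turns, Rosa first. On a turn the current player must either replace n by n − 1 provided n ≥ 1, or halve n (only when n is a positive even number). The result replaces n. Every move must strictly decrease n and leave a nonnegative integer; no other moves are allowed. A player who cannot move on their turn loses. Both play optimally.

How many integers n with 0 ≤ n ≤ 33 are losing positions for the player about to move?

Classify positions by backward induction: terminal positions (no move available) are L. From any other position, the mover wins iff some move reaches an L.
n=0: no move → L
n=1: can move to 0, which is L ⇒ W
n=2: the only move is to 1(W), a W ⇒ L
n=3: can move to 2, which is L ⇒ W
n=4: can move to 2, which is L ⇒ W
n=5: the only move is to 4(W), a W ⇒ L
n=6: can move to 5, which is L ⇒ W
n=7: the only move is to 6(W), a W ⇒ L
n=8: can move to 7, which is L ⇒ W
n=9: the only move is to 8(W), a W ⇒ L
n=10: can move to 5, which is L ⇒ W
n=11: the only move is to 10(W), a W ⇒ L
n=12: can move to 11, which is L ⇒ W
n=13: the only move is to 12(W), a W ⇒ L
n=14: can move to 7, which is L ⇒ W
n=15: the only move is to 14(W), a W ⇒ L
n=16: can move to 15, which is L ⇒ W
n=17: the only move is to 16(W), a W ⇒ L
n=18: can move to 9, which is L ⇒ W
n=19: the only move is to 18(W), a W ⇒ L
n=20: can move to 19, which is L ⇒ W
n=21: the only move is to 20(W), a W ⇒ L
n=22: can move to 11, which is L ⇒ W
n=23: the only move is to 22(W), a W ⇒ L
n=24: can move to 23, which is L ⇒ W
n=25: the only move is to 24(W), a W ⇒ L
n=26: can move to 13, which is L ⇒ W
n=27: the only move is to 26(W), a W ⇒ L
n=28: can move to 27, which is L ⇒ W
n=29: the only move is to 28(W), a W ⇒ L
n=30: can move to 15, which is L ⇒ W
n=31: the only move is to 30(W), a W ⇒ L
n=32: can move to 31, which is L ⇒ W
n=33: the only move is to 32(W), a W ⇒ L
L entries with 0 ≤ n ≤ 33: n = 0, 2, 5, 7, 9, 11, 13, 15, 17, 19, 21, 23, 25, 27, 29, 31, 33; that makes 17.

17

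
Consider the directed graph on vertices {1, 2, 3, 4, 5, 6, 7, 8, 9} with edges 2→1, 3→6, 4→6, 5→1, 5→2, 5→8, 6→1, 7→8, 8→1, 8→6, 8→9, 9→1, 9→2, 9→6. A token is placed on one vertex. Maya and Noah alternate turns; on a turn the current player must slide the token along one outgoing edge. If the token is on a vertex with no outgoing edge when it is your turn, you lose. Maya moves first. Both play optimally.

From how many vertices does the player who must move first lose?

Work bottom-up. With no move the player to move loses. Otherwise the position is W if at least one move leads to an L position for the opponent, and L if every move leads to a W.
Every edge goes from a vertex to one that appears earlier in the order 1, 6, 2, 9, 8, 4, 5, 7, 3, so processing vertices in that order labels each vertex after all of its successors.
1: no outgoing edge → L
6: can move to 1, which is L ⇒ W
2: can move to 1, which is L ⇒ W
9: can move to 1, which is L ⇒ W
8: can move to 1, which is L ⇒ W
4: the only move is to 6(W), a W ⇒ L
5: can move to 1, which is L ⇒ W
7: the only move is to 8(W), a W ⇒ L
3: the only move is to 6(W), a W ⇒ L
The L vertices are 1, 3, 4, 7; that is 4 in all.

4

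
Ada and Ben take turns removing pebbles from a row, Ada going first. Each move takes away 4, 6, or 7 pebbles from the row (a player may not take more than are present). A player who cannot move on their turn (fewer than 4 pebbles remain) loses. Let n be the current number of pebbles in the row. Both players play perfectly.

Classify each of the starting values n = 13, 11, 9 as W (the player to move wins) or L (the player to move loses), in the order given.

Build the W/L table. Terminal = L. A non-terminal position is W if it has a move to some L; otherwise it is L.
n=0: no move → L
n=1: no move → L
n=2: no move → L
n=3: no move → L
n=4: reaches L-position 0 → W
n=5: reaches L-position 1 → W
n=6: reaches L-position 2 → W
n=7: reaches L-position 3 → W
n=8: reaches L-position 2 → W
n=9: reaches L-position 3 → W
n=10: reaches L-position 3 → W
n=11: only reaches 7(W), 5(W), 4(W), all W → L
n=12: only reaches 8(W), 6(W), 5(W), all W → L
n=13: only reaches 9(W), 7(W), 6(W), all W → L

13: L, 11: L, 9: W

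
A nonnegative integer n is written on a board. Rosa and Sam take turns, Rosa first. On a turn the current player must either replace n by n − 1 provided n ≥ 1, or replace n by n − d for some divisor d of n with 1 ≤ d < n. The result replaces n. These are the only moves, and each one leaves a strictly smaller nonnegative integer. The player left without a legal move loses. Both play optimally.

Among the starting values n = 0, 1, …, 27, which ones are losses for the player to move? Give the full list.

0, 2, 5, 7, 9, 11, 13, 15, 17, 19, 21, 23, 25, 27

Label each position W (a win for the player to move) or L (a loss). A position with no legal move is L; any other position is W exactly when some move reaches an L, and L when every move reaches a W.
n=0: no move → L
n=1: reaches L-position 0 → W
n=2: only reaches 1(W), which is W → L
n=3: reaches L-position 2 → W
n=4: reaches L-position 2 → W
n=5: only reaches 4(W), which is W → L
n=6: reaches L-position 5 → W
n=7: only reaches 6(W), which is W → L
n=8: reaches L-position 7 → W
n=9: only reaches 6(W), 8(W), all W → L
n=10: reaches L-position 5 → W
n=11: only reaches 10(W), which is W → L
n=12: reaches L-position 9 → W
n=13: only reaches 12(W), which is W → L
n=14: reaches L-position 7 → W
n=15: only reaches 10(W), 12(W), 14(W), all W → L
n=16: reaches L-position 15 → W
n=17: only reaches 16(W), which is W → L
n=18: reaches L-position 9 → W
n=19: only reaches 18(W), which is W → L
n=20: reaches L-position 15 → W
n=21: only reaches 14(W), 18(W), 20(W), all W → L
n=22: reaches L-position 11 → W
n=23: only reaches 22(W), which is W → L
n=24: reaches L-position 21 → W
n=25: only reaches 20(W), 24(W), all W → L
n=26: reaches L-position 13 → W
n=27: only reaches 18(W), 24(W), 26(W), all W → L
The losing starting values of n are exactly the entries labelled L in this table (14 of them).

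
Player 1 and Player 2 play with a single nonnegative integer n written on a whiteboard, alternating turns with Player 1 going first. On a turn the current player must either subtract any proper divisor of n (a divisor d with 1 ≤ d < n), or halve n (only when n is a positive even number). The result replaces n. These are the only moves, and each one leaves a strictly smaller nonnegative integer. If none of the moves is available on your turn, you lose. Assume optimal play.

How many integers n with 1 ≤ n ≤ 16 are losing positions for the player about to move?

8

Work bottom-up. With no move the player to move loses. Otherwise the position is W if at least one move leads to an L position for the opponent, and L if every move leads to a W.
n=0: no move → L
n=1: no move → L
n=2: →1(L), so W
n=3: →2(W) only, which is W, so L
n=4: →3(L), so W
n=5: →4(W) only, which is W, so L
n=6: →3(L), so W
n=7: →6(W) only, which is W, so L
n=8: →7(L), so W
n=9: →6(W), 8(W) — all W, so L
n=10: →5(L), so W
n=11: →10(W) only, which is W, so L
n=12: →9(L), so W
n=13: →12(W) only, which is W, so L
n=14: →7(L), so W
n=15: →10(W), 12(W), 14(W) — all W, so L
n=16: →15(L), so W
L entries with 1 ≤ n ≤ 16 (n=0 is outside the asked range and is not counted): n = 1, 3, 5, 7, 9, 11, 13, 15; that makes 8.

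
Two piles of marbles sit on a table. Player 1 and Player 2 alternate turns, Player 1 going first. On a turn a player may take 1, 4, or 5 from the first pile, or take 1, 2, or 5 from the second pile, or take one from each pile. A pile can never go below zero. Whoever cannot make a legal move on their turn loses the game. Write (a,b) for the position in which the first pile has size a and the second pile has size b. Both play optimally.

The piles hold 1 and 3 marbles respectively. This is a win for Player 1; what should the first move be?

Compute win/loss labels from the base case upward. A position with no move is L. Any other position is W if it can reach an L in one move, else L.
No move ever increases a pile, so every position that can arise here has a ≤ 1 and b ≤ 3; it is enough to label the cells with 0 ≤ a ≤ 1 and 0 ≤ b ≤ 3.
Every move lowers a or b (never raises either), so fill the grid row by row in increasing a, and left to right within a row: each cell's successors are then already labelled.
      b=0  b=1  b=2  b=3
a=0:    L    W    W    L
a=1:    W    W    L    W
Cells with no legal move (terminal, hence L): (0,0).
The remaining L cells, each justified by listing all of its moves:
(0,3): only reaches (0,2)(W), (0,1)(W), all W → L
(1,2): only reaches (0,2)(W), (1,1)(W), (1,0)(W), (0,1)(W), all W → L
Every other cell has at least one move into one of the L cells above, so it is W.
From (1,3), the L positions reachable in one move are: (0,3), (1,2). Any move reaching one of these is winning.

Move to (0,3).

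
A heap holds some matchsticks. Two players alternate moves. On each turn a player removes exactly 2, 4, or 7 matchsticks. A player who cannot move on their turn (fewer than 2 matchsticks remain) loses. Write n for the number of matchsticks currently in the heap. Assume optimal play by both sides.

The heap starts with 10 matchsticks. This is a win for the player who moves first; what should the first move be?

Remove 4, leaving 6.

Build the W/L table. Terminal = L. A non-terminal position is W if it has a move to some L; otherwise it is L.
n=0: no move → L
n=1: no move → L
n=2: →0(L), so W
n=3: →1(L), so W
n=4: →0(L), so W
n=5: →1(L), so W
n=6: →4(W), 2(W) — all W, so L
n=7: →0(L), so W
n=8: →6(L), so W
n=9: →7(W), 5(W), 2(W) — all W, so L
n=10: →6(L), so W
From 10, the L positions reachable in one move are: 6.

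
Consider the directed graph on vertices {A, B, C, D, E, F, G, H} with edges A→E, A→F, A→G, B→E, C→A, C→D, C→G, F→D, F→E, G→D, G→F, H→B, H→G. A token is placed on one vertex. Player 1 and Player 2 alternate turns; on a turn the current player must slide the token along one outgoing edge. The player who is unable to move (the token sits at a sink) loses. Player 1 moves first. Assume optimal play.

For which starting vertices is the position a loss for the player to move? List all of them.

D, E, H

Compute win/loss labels from the base case upward. A position with no move is L. Any other position is W if it can reach an L in one move, else L.
Every edge goes from a vertex to one that appears earlier in the order E, D, F, G, A, B, H, C, so processing vertices in that order labels each vertex after all of its successors.
E: no outgoing edge → L
D: no outgoing edge → L
F: →D(L), so W
G: →D(L), so W
A: →E(L), so W
B: →E(L), so W
H: →B(W), G(W) — all W, so L
C: →D(L), so W
Reading off the rows marked L gives the requested list; there are 3 such vertices.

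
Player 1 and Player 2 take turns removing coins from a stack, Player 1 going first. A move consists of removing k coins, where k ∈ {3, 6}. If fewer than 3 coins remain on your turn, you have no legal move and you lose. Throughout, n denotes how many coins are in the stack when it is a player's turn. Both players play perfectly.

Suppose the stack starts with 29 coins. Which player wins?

Player 2 wins.

Work bottom-up. With no move the player to move loses. Otherwise the position is W if at least one move leads to an L position for the opponent, and L if every move leads to a W.
n=0: no move → L
n=1: no move → L
n=2: no move → L
n=3: can move to 0, which is L ⇒ W
n=4: can move to 1, which is L ⇒ W
n=5: can move to 2, which is L ⇒ W
n=6: can move to 0, which is L ⇒ W
n=7: can move to 1, which is L ⇒ W
n=8: can move to 2, which is L ⇒ W
n=9: moves to 6(W), 3(W); every one is W ⇒ L
n=10: moves to 7(W), 4(W); every one is W ⇒ L
n=11: moves to 8(W), 5(W); every one is W ⇒ L
n=12: can move to 9, which is L ⇒ W
n=13: can move to 10, which is L ⇒ W
n=14: can move to 11, which is L ⇒ W
n=15: can move to 9, which is L ⇒ W
n=16: can move to 10, which is L ⇒ W
n=17: can move to 11, which is L ⇒ W
n=18: moves to 15(W), 12(W); every one is W ⇒ L
n=19: moves to 16(W), 13(W); every one is W ⇒ L
n=20: moves to 17(W), 14(W); every one is W ⇒ L
n=21: can move to 18, which is L ⇒ W
n=22: can move to 19, which is L ⇒ W
n=23: can move to 20, which is L ⇒ W
n=24: can move to 18, which is L ⇒ W
n=25: can move to 19, which is L ⇒ W
n=26: can move to 20, which is L ⇒ W
n=27: moves to 24(W), 21(W); every one is W ⇒ L
n=28: moves to 25(W), 22(W); every one is W ⇒ L
n=29: moves to 26(W), 23(W); every one is W ⇒ L
The starting position 29 is L: whatever Player 1 does, the opponent receives a W position.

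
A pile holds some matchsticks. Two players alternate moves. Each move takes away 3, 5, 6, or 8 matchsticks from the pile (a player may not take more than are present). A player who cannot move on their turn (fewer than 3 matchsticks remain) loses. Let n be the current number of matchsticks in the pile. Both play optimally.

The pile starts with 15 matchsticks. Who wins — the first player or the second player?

Classify positions by backward induction: terminal positions (no move available) are L. From any other position, the mover wins iff some move reaches an L.
n=0: no move → L
n=1: no move → L
n=2: no move → L
n=3: reaches L-position 0 → W
n=4: reaches L-position 1 → W
n=5: reaches L-position 2 → W
n=6: reaches L-position 1 → W
n=7: reaches L-position 2 → W
n=8: reaches L-position 2 → W
n=9: reaches L-position 1 → W
n=10: reaches L-position 2 → W
n=11: only reaches 8(W), 6(W), 5(W), 3(W), all W → L
n=12: only reaches 9(W), 7(W), 6(W), 4(W), all W → L
n=13: only reaches 10(W), 8(W), 7(W), 5(W), all W → L
n=14: reaches L-position 11 → W
n=15: reaches L-position 12 → W
From 15 the player to move can remove 3, leaving 12, reaching an L position.

The first player wins.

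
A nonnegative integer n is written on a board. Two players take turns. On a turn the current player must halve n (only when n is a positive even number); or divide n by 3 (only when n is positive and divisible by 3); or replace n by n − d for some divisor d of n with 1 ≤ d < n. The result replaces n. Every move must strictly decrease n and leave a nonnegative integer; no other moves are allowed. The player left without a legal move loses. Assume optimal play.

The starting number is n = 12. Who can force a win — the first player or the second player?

Work bottom-up. With no move the player to move loses. Otherwise the position is W if at least one move leads to an L position for the opponent, and L if every move leads to a W.
n=0: no move → L
n=1: no move → L
n=2: →1(L), so W
n=3: →1(L), so W
n=4: →2(W), 3(W) — all W, so L
n=5: →4(L), so W
n=6: →4(L), so W
n=7: →6(W) only, which is W, so L
n=8: →4(L), so W
n=9: →3(W), 6(W), 8(W) — all W, so L
n=10: →9(L), so W
n=11: →10(W) only, which is W, so L
n=12: →4(L), so W
The starting position 12 is W: the player to move should move to 4, handing over an L position.

The first player wins.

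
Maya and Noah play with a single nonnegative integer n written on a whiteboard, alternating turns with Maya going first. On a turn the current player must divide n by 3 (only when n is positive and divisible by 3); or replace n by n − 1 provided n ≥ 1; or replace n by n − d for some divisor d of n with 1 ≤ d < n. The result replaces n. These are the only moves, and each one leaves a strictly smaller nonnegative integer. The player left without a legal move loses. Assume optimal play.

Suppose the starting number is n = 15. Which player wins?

Maya wins.

Work bottom-up. With no move the player to move loses. Otherwise the position is W if at least one move leads to an L position for the opponent, and L if every move leads to a W.
n=0: no move → L
n=1: →0(L), so W
n=2: →1(W) only, which is W, so L
n=3: →2(L), so W
n=4: →2(L), so W
n=5: →4(W) only, which is W, so L
n=6: →2(L), so W
n=7: →6(W) only, which is W, so L
n=8: →7(L), so W
n=9: →3(W), 6(W), 8(W) — all W, so L
n=10: →5(L), so W
n=11: →10(W) only, which is W, so L
n=12: →9(L), so W
n=13: →12(W) only, which is W, so L
n=14: →7(L), so W
n=15: →5(L), so W
The starting position 15 is W: Maya should move to 5, handing over an L position.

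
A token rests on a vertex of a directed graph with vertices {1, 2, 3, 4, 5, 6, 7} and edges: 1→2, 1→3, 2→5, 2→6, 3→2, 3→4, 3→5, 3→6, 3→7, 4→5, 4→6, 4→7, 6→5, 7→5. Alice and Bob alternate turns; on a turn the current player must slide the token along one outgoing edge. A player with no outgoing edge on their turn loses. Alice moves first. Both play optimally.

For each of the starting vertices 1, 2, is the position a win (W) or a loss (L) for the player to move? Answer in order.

1: L, 2: W

Positions with no move are L. A position that does have a move is losing for the player to move precisely when every available move leads to a winning position for the opponent. Fill in the labels:
Every edge goes from a vertex to one that appears earlier in the order 5, 7, 6, 4, 2, 3, 1, so processing vertices in that order labels each vertex after all of its successors.
5: no outgoing edge → L
7: reaches L-position 5 → W
6: reaches L-position 5 → W
4: reaches L-position 5 → W
2: reaches L-position 5 → W
3: reaches L-position 5 → W
1: only reaches 3(W), 2(W), all W → L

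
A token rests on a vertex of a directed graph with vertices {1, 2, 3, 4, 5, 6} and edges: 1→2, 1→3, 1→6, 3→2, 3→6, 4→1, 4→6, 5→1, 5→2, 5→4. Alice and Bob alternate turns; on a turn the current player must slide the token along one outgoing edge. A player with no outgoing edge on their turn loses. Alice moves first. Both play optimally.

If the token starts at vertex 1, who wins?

Build the W/L table. Terminal = L. A non-terminal position is W if it has a move to some L; otherwise it is L.
Every edge goes from a vertex to one that appears earlier in the order 6, 2, 3, 1, 4, 5, so processing vertices in that order labels each vertex after all of its successors.
6: no outgoing edge → L
2: no outgoing edge → L
3: W (go to 2, an L position)
1: W (go to 2, an L position)
4: W (go to 6, an L position)
5: W (go to 2, an L position)
From 1 Alice can move to 2, reaching an L position.

Alice wins.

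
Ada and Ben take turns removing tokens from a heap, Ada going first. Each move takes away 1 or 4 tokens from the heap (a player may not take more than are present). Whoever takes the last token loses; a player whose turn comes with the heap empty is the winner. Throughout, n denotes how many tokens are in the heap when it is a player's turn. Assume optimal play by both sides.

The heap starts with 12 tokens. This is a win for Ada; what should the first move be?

Label each position W (a win for the player to move) or L (a loss). A position with no legal move is W; any other position is W exactly when some move reaches an L, and L when every move reaches a W.
n=0: no move; the opponent has just taken the last token and therefore loses → W
n=1: the only move is to 0(W), a W ⇒ L
n=2: can move to 1, which is L ⇒ W
n=3: the only move is to 2(W), a W ⇒ L
n=4: can move to 3, which is L ⇒ W
n=5: can move to 1, which is L ⇒ W
n=6: moves to 5(W), 2(W); every one is W ⇒ L
n=7: can move to 6, which is L ⇒ W
n=8: moves to 7(W), 4(W); every one is W ⇒ L
n=9: can move to 8, which is L ⇒ W
n=10: can move to 6, which is L ⇒ W
n=11: moves to 10(W), 7(W); every one is W ⇒ L
n=12: can move to 11, which is L ⇒ W
From 12, the L positions reachable in one move are: 11, 8. Any move reaching one of these is winning.

Remove 1, leaving 11.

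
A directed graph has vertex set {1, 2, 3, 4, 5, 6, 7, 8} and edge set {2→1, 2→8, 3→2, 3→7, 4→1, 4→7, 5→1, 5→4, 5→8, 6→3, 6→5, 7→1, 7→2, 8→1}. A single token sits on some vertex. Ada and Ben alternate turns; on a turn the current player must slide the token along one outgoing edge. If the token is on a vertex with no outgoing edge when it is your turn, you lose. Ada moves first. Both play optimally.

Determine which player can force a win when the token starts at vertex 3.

Classify positions by backward induction: terminal positions (no move available) are L. From any other position, the mover wins iff some move reaches an L.
Every edge goes from a vertex to one that appears earlier in the order 1, 8, 2, 7, 4, 5, 3, 6, so processing vertices in that order labels each vertex after all of its successors.
1: no outgoing edge → L
8: →1(L), so W
2: →1(L), so W
7: →1(L), so W
4: →1(L), so W
5: →1(L), so W
3: →7(W), 2(W) — all W, so L
6: →3(L), so W
The starting position 3 is L: whatever Ada does, the opponent receives a W position.

Ben wins.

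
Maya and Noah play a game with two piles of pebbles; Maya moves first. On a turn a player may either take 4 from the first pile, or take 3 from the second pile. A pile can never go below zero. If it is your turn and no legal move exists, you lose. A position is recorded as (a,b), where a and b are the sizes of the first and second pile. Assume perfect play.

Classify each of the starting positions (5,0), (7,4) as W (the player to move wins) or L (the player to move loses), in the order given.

Positions with no move are L. A position that does have a move is losing for the player to move precisely when every available move leads to a winning position for the opponent. Fill in the labels:
No move ever increases a pile, so every position that can arise here has a ≤ 7 and b ≤ 4; it is enough to label the cells with 0 ≤ a ≤ 7 and 0 ≤ b ≤ 4.
Every move lowers a or b (never raises either), so fill the grid row by row in increasing a, and left to right within a row: each cell's successors are then already labelled.
      b=0  b=1  b=2  b=3  b=4
a=0:    L    L    L    W    W
a=1:    L    L    L    W    W
a=2:    L    L    L    W    W
a=3:    L    L    L    W    W
a=4:    W    W    W    L    L
a=5:    W    W    W    L    L
a=6:    W    W    W    L    L
a=7:    W    W    W    L    L
Cells with no legal move (terminal, hence L): (0,0), (0,1), (0,2), (1,0), (1,1), (1,2), (2,0), (2,1), (2,2), (3,0), (3,1), (3,2).
The remaining L cells, each justified by listing all of its moves:
(4,3): L (options (0,3)(W), (4,0)(W) are all W)
(4,4): L (options (0,4)(W), (4,1)(W) are all W)
(5,3): L (options (1,3)(W), (5,0)(W) are all W)
(5,4): L (options (1,4)(W), (5,1)(W) are all W)
(6,3): L (options (2,3)(W), (6,0)(W) are all W)
(6,4): L (options (2,4)(W), (6,1)(W) are all W)
(7,3): L (options (3,3)(W), (7,0)(W) are all W)
(7,4): L (options (3,4)(W), (7,1)(W) are all W)
Every other cell has at least one move into one of the L cells above, so it is W.
(5,0): the move to (1,0) reaches an L cell, so W
(7,4): one of the L cells justified above, so L

(5,0): W, (7,4): L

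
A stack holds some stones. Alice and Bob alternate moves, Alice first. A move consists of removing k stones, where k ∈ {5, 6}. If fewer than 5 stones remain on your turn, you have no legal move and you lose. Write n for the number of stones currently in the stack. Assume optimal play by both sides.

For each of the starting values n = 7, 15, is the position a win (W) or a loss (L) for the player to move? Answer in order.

Compute win/loss labels from the base case upward. A position with no move is L. Any other position is W if it can reach an L in one move, else L.
n=0: no move → L
n=1: no move → L
n=2: no move → L
n=3: no move → L
n=4: no move → L
n=5: reaches L-position 0 → W
n=6: reaches L-position 1 → W
n=7: reaches L-position 2 → W
n=8: reaches L-position 3 → W
n=9: reaches L-position 4 → W
n=10: reaches L-position 4 → W
n=11: only reaches 6(W), 5(W), all W → L
n=12: only reaches 7(W), 6(W), all W → L
n=13: only reaches 8(W), 7(W), all W → L
n=14: only reaches 9(W), 8(W), all W → L
n=15: only reaches 10(W), 9(W), all W → L

7: W, 15: L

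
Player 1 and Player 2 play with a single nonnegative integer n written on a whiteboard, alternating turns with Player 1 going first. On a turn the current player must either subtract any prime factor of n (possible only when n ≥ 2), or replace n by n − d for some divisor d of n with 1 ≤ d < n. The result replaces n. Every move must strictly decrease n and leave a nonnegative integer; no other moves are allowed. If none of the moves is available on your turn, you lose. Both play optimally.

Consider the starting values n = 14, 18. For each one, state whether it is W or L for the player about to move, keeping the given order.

14: L, 18: W

Positions with no move are L. A position that does have a move is losing for the player to move precisely when every available move leads to a winning position for the opponent. Fill in the labels:
n=0: no move → L
n=1: no move → L
n=2: W (go to 0, an L position)
n=3: W (go to 0, an L position)
n=4: L (options 2(W), 3(W) are all W)
n=5: W (go to 0, an L position)
n=6: W (go to 4, an L position)
n=7: W (go to 0, an L position)
n=8: W (go to 4, an L position)
n=9: L (options 6(W), 8(W) are all W)
n=10: W (go to 9, an L position)
n=11: W (go to 0, an L position)
n=12: W (go to 9, an L position)
n=13: W (go to 0, an L position)
n=14: L (options 7(W), 12(W), 13(W) are all W)
n=15: W (go to 14, an L position)
n=16: W (go to 14, an L position)
n=17: W (go to 0, an L position)
n=18: W (go to 9, an L position)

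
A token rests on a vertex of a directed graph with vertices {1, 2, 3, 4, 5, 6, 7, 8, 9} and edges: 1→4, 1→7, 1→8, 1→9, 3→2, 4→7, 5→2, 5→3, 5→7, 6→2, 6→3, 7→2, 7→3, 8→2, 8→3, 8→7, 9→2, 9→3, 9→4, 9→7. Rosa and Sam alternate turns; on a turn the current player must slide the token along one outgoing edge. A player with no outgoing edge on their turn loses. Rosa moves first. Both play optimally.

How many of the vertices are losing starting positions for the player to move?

2

Positions with no move are L. A position that does have a move is losing for the player to move precisely when every available move leads to a winning position for the opponent. Fill in the labels:
Every edge goes from a vertex to one that appears earlier in the order 2, 3, 7, 5, 4, 9, 6, 8, 1, so processing vertices in that order labels each vertex after all of its successors.
2: no outgoing edge → L
3: →2(L), so W
7: →2(L), so W
5: →2(L), so W
4: →7(W) only, which is W, so L
9: →4(L), so W
6: →2(L), so W
8: →2(L), so W
1: →4(L), so W
The L vertices are 2, 4; that is 2 in all.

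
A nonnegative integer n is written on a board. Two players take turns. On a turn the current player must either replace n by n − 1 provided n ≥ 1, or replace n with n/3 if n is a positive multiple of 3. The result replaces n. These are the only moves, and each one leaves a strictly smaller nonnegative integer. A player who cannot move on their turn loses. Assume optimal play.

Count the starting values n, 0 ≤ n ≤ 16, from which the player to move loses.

8

Label each position W (a win for the player to move) or L (a loss). A position with no legal move is L; any other position is W exactly when some move reaches an L, and L when every move reaches a W.
n=0: no move → L
n=1: reaches L-position 0 → W
n=2: only reaches 1(W), which is W → L
n=3: reaches L-position 2 → W
n=4: only reaches 3(W), which is W → L
n=5: reaches L-position 4 → W
n=6: reaches L-position 2 → W
n=7: only reaches 6(W), which is W → L
n=8: reaches L-position 7 → W
n=9: only reaches 3(W), 8(W), all W → L
n=10: reaches L-position 9 → W
n=11: only reaches 10(W), which is W → L
n=12: reaches L-position 4 → W
n=13: only reaches 12(W), which is W → L
n=14: reaches L-position 13 → W
n=15: only reaches 5(W), 14(W), all W → L
n=16: reaches L-position 15 → W
L entries with 0 ≤ n ≤ 16: n = 0, 2, 4, 7, 9, 11, 13, 15; that makes 8.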